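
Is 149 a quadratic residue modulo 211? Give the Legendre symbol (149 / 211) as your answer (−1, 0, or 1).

Euler's criterion: (149/211) ≡ 149^105 (mod 211).
149^2 ≡ 46 (mod 211)
149^4 ≡ 6 (mod 211)
149^8 ≡ 36 (mod 211)
149^16 ≡ 30 (mod 211)
149^32 ≡ 56 (mod 211)
149^64 ≡ 182 (mod 211)
149^105 = 149^(64+32+8+1) ≡ 210 (mod 211).
Result is 210 ≡ −1, so (149/211) = −1.

-1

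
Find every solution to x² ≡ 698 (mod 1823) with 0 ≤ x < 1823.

Since 1823 ≡ 3 (mod 4), a square root of 698 is 698^((1823+1)/4) = 698^456 mod 1823.
Repeated squaring: 698^2≡463, 698^4≡1078, 698^8≡833, 698^16≡1149, 698^32≡349, 698^64≡1483, 698^128≡751, 698^256≡694 (mod 1823).
698^456 = 698^(256+128+64+8) ≡ 202 (mod 1823).
Check: 202² = 40804 ≡ 698 (mod 1823). The two roots are 202 and 1621.

202, 1621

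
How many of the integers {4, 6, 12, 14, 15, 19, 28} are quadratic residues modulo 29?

(4/29) = +1 → QR.
(6/29) = +1 → QR.
(12/29) = -1 → non-residue.
(14/29) = -1 → non-residue.
(15/29) = -1 → non-residue.
(19/29) = -1 → non-residue.
(28/29) = +1 → QR.
Total quadratic residues among the 7: 3.

3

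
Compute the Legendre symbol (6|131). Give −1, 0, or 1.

-1

Euler's criterion: (6/131) ≡ 6^65 (mod 131).
6^2 ≡ 36 (mod 131)
6^4 ≡ 117 (mod 131)
6^8 ≡ 65 (mod 131)
6^16 ≡ 33 (mod 131)
6^32 ≡ 41 (mod 131)
6^64 ≡ 109 (mod 131)
6^65 = 6^(64+1) ≡ 130 (mod 131).
Result is 130 ≡ −1, so (6/131) = −1.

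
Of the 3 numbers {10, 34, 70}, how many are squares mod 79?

(10/79) = +1 → QR.
(34/79) = -1 → non-residue.
(70/79) = -1 → non-residue.
Total quadratic residues among the 3: 1.

1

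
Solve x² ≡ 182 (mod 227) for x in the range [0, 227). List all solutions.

Since 227 ≡ 3 (mod 4), a square root of 182 is 182^((227+1)/4) = 182^57 mod 227.
Repeated squaring: 182^2≡209, 182^4≡97, 182^8≡102, 182^16≡189, 182^32≡82 (mod 227).
182^57 = 182^(32+16+8+1) ≡ 78 (mod 227).
Check: 78² = 6084 ≡ 182 (mod 227). The two roots are 78 and 149.

78, 149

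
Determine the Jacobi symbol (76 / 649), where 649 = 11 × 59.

Pull out 2^2: since 649 ≡ 1 (mod 8), (2/649) = +1, so (2/649)^2 = +1.
Reciprocity: 19 ≡ 3 and 649 ≡ 1 (mod 4), so (19/649) = +(649/19).
Reduce top mod 19: now compute (3/19).
Reciprocity: 3 ≡ 3 and 19 ≡ 3 (mod 4), so (3/19) = −(19/3).
Reduce top mod 3: now compute (1/3).
Reached (1/3) = 1. Collecting the sign flips along the way, the symbol is -1.

-1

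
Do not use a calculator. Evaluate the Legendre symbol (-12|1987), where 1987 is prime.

First reduce: -12 ≡ 1975 (mod 1987).
Reciprocity: 1975 ≡ 3 and 1987 ≡ 3 (mod 4), so (1975/1987) = −(1987/1975).
Reduce top mod 1975: now compute (12/1975).
Pull out 2^2: since 1975 ≡ 7 (mod 8), (2/1975) = +1, so (2/1975)^2 = +1.
Reciprocity: 3 ≡ 3 and 1975 ≡ 3 (mod 4), so (3/1975) = −(1975/3).
Reduce top mod 3: now compute (1/3).
Reached (1/3) = 1. Collecting the sign flips along the way, the symbol is +1.

1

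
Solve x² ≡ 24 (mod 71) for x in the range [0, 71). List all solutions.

33, 38

Since 71 ≡ 3 (mod 4), a square root of 24 is 24^((71+1)/4) = 24^18 mod 71.
Repeated squaring: 24^2≡8, 24^4≡64, 24^8≡49, 24^16≡58 (mod 71).
24^18 = 24^(16+2) ≡ 38 (mod 71).
Check: 38² = 1444 ≡ 24 (mod 71). The two roots are 33 and 38.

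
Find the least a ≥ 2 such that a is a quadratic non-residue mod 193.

(2/193) = +1, so 2 is a residue.
(3/193) = +1, so 3 is a residue.
(4/193) = +1, so 4 is a residue.
(5/193) = −1, so 5 is the smallest positive non-residue mod 193.

5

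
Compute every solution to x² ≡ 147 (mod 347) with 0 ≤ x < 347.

29, 318

Since 347 ≡ 3 (mod 4), a square root of 147 is 147^((347+1)/4) = 147^87 mod 347.
Repeated squaring: 147^2≡95, 147^4≡3, 147^8≡9, 147^16≡81, 147^32≡315, 147^64≡330 (mod 347).
147^87 = 147^(64+16+4+2+1) ≡ 29 (mod 347).
Check: 29² = 841 ≡ 147 (mod 347). The two roots are 29 and 318.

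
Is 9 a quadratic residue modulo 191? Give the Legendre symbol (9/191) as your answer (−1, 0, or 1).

Euler's criterion: (9/191) ≡ 9^95 (mod 191).
9^2 ≡ 81 (mod 191)
9^4 ≡ 67 (mod 191)
9^8 ≡ 96 (mod 191)
9^16 ≡ 48 (mod 191)
9^32 ≡ 12 (mod 191)
9^64 ≡ 144 (mod 191)
9^95 = 9^(64+16+8+4+2+1) ≡ 1 (mod 191).
Result is 1, so (9/191) = 1.

1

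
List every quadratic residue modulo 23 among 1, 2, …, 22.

Square k = 1,…,11 (k and 23−k give the same square):
1²=1, 2²=4, 3²=9, 4²=16, 5²≡2, 6²≡13, 7²≡3, 8²≡18, 9²≡12, 10²≡8, 11²≡6 (mod 23).
So the quadratic residues mod 23 are {1, 2, 3, 4, 6, 8, 9, 12, 13, 16, 18}.

1, 2, 3, 4, 6, 8, 9, 12, 13, 16, 18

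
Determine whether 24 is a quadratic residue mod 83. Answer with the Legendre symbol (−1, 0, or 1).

Euler's criterion: (24/83) ≡ 24^41 (mod 83).
24^2 ≡ 78 (mod 83)
24^4 ≡ 25 (mod 83)
24^8 ≡ 44 (mod 83)
24^16 ≡ 27 (mod 83)
24^32 ≡ 65 (mod 83)
24^41 = 24^(32+8+1) ≡ 82 (mod 83).
Result is 82 ≡ −1, so (24/83) = −1.

-1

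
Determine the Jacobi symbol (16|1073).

1

Pull out 2^4: since 1073 ≡ 1 (mod 8), (2/1073) = +1, so (2/1073)^4 = +1.
Reached (1/1073) = 1. Collecting the sign flips along the way, the symbol is +1.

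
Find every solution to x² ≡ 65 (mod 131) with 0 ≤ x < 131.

14, 117

Since 131 ≡ 3 (mod 4), a square root of 65 is 65^((131+1)/4) = 65^33 mod 131.
Repeated squaring: 65^2≡33, 65^4≡41, 65^8≡109, 65^16≡91, 65^32≡28 (mod 131).
65^33 = 65^(32+1) ≡ 117 (mod 131).
Check: 117² = 13689 ≡ 65 (mod 131). The two roots are 14 and 117.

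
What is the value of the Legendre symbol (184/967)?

Pull out 2^3: since 967 ≡ 7 (mod 8), (2/967) = +1, so (2/967)^3 = +1.
Reciprocity: 23 ≡ 3 and 967 ≡ 3 (mod 4), so (23/967) = −(967/23).
Reduce top mod 23: now compute (1/23).
Reached (1/23) = 1. Collecting the sign flips along the way, the symbol is -1.

-1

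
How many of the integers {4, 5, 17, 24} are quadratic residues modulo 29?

(4/29) = +1 → QR.
(5/29) = +1 → QR.
(17/29) = -1 → non-residue.
(24/29) = +1 → QR.
Total quadratic residues among the 4: 3.

3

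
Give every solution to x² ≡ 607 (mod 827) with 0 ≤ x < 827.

162, 665

Since 827 ≡ 3 (mod 4), a square root of 607 is 607^((827+1)/4) = 607^207 mod 827.
Repeated squaring: 607^2≡434, 607^4≡627, 607^8≡304, 607^16≡619, 607^32≡260, 607^64≡613, 607^128≡311 (mod 827).
607^207 = 607^(128+64+8+4+2+1) ≡ 665 (mod 827).
Check: 665² = 442225 ≡ 607 (mod 827). The two roots are 162 and 665.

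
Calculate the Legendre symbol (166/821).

1

Euler's criterion: (166/821) ≡ 166^410 (mod 821).
166^2 ≡ 463 (mod 821)
166^4 ≡ 88 (mod 821)
166^8 ≡ 355 (mod 821)
166^16 ≡ 412 (mod 821)
166^32 ≡ 618 (mod 821)
166^64 ≡ 159 (mod 821)
166^128 ≡ 651 (mod 821)
166^256 ≡ 165 (mod 821)
166^410 = 166^(256+128+16+8+2) ≡ 1 (mod 821).
Result is 1, so (166/821) = 1.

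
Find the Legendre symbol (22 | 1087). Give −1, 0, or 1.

-1

Pull out 2: since 1087 ≡ 7 (mod 8), (2/1087) = +1.
Reciprocity: 11 ≡ 3 and 1087 ≡ 3 (mod 4), so (11/1087) = −(1087/11).
Reduce top mod 11: now compute (9/11).
Reciprocity: 9 ≡ 1 and 11 ≡ 3 (mod 4), so (9/11) = +(11/9).
Reduce top mod 9: now compute (2/9).
Pull out 2: since 9 ≡ 1 (mod 8), (2/9) = +1.
Reached (1/9) = 1. Collecting the sign flips along the way, the symbol is -1.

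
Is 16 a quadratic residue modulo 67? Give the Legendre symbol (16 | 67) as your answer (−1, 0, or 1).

Euler's criterion: (16/67) ≡ 16^33 (mod 67).
16^2 ≡ 55 (mod 67)
16^4 ≡ 10 (mod 67)
16^8 ≡ 33 (mod 67)
16^16 ≡ 17 (mod 67)
16^32 ≡ 21 (mod 67)
16^33 = 16^(32+1) ≡ 1 (mod 67).
Result is 1, so (16/67) = 1.

1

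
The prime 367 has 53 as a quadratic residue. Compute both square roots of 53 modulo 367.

39, 328

Since 367 ≡ 3 (mod 4), a square root of 53 is 53^((367+1)/4) = 53^92 mod 367.
Repeated squaring: 53^2≡240, 53^4≡348, 53^8≡361, 53^16≡36, 53^32≡195, 53^64≡224 (mod 367).
53^92 = 53^(64+16+8+4) ≡ 328 (mod 367).
Check: 328² = 107584 ≡ 53 (mod 367). The two roots are 39 and 328.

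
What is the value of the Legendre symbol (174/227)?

-1

Euler's criterion: (174/227) ≡ 174^113 (mod 227).
174^2 ≡ 85 (mod 227)
174^4 ≡ 188 (mod 227)
174^8 ≡ 159 (mod 227)
174^16 ≡ 84 (mod 227)
174^32 ≡ 19 (mod 227)
174^64 ≡ 134 (mod 227)
174^113 = 174^(64+32+16+1) ≡ 226 (mod 227).
Result is 226 ≡ −1, so (174/227) = −1.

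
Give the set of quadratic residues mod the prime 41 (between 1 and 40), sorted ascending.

1 2 4 5 8 9 10 16 18 20 21 23 25 31 32 33 36 37 39 40

Square k = 1,…,20 (k and 41−k give the same square):
1²=1, 2²=4, 3²=9, 4²=16, 5²=25, 6²=36, 7²≡8, 8²≡23, 9²≡40, 10²≡18, 11²≡39, 12²≡21, 13²≡5, 14²≡32, 15²≡20, 16²≡10, 17²≡2, 18²≡37, 19²≡33, 20²≡31 (mod 41).
So the quadratic residues mod 41 are {1, 2, 4, 5, 8, 9, 10, 16, 18, 20, 21, 23, 25, 31, 32, 33, 36, 37, 39, 40}.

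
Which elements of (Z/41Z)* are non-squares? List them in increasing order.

3,6,7,11,12,13,14,15,17,19,22,24,26,27,28,29,30,34,35,38

Square k = 1,…,20 (k and 41−k give the same square):
1²=1, 2²=4, 3²=9, 4²=16, 5²=25, 6²=36, 7²≡8, 8²≡23, 9²≡40, 10²≡18, 11²≡39, 12²≡21, 13²≡5, 14²≡32, 15²≡20, 16²≡10, 17²≡2, 18²≡37, 19²≡33, 20²≡31 (mod 41).
The residues are {1, 2, 4, 5, 8, 9, 10, 16, 18, 20, 21, 23, 25, 31, 32, 33, 36, 37, 39, 40}; the non-residues are the remaining 20 nonzero classes.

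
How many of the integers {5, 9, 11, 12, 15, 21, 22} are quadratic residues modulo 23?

2

(5/23) = -1 → non-residue.
(9/23) = +1 → QR.
(11/23) = -1 → non-residue.
(12/23) = +1 → QR.
(15/23) = -1 → non-residue.
(21/23) = -1 → non-residue.
(22/23) = -1 → non-residue.
Total quadratic residues among the 7: 2.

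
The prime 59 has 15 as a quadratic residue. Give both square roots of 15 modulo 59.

Since 59 ≡ 3 (mod 4), a square root of 15 is 15^((59+1)/4) = 15^15 mod 59.
Repeated squaring: 15^2≡48, 15^4≡3, 15^8≡9 (mod 59).
15^15 = 15^(8+4+2+1) ≡ 29 (mod 59).
Check: 29² = 841 ≡ 15 (mod 59). The two roots are 29 and 30.

29, 30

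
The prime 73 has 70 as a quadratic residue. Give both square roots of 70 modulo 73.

73 ≡ 1 (mod 4), so we find a root by search.
Trying successive values, 17² = 289 ≡ 70 (mod 73). The other root is 73 − 17 = 56.

17, 56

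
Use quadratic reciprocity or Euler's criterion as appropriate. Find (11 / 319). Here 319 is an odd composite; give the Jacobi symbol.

0

Reciprocity: 11 ≡ 3 and 319 ≡ 3 (mod 4), so (11/319) = −(319/11).
Reduce top mod 11: now compute (0/11).
Top reduces to 0: gcd > 1, so the symbol is 0.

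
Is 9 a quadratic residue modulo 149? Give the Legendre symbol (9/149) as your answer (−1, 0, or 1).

1

Reciprocity: 9 ≡ 1 and 149 ≡ 1 (mod 4), so (9/149) = +(149/9).
Reduce top mod 9: now compute (5/9).
Reciprocity: 5 ≡ 1 and 9 ≡ 1 (mod 4), so (5/9) = +(9/5).
Reduce top mod 5: now compute (4/5).
Pull out 2^2: since 5 ≡ 5 (mod 8), (2/5) = -1, so (2/5)^2 = +1.
Reached (1/5) = 1. Collecting the sign flips along the way, the symbol is +1.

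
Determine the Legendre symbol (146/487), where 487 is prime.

1

Pull out 2: since 487 ≡ 7 (mod 8), (2/487) = +1.
Reciprocity: 73 ≡ 1 and 487 ≡ 3 (mod 4), so (73/487) = +(487/73).
Reduce top mod 73: now compute (49/73).
Reciprocity: 49 ≡ 1 and 73 ≡ 1 (mod 4), so (49/73) = +(73/49).
Reduce top mod 49: now compute (24/49).
Pull out 2^3: since 49 ≡ 1 (mod 8), (2/49) = +1, so (2/49)^3 = +1.
Reciprocity: 3 ≡ 3 and 49 ≡ 1 (mod 4), so (3/49) = +(49/3).
Reduce top mod 3: now compute (1/3).
Reached (1/3) = 1. Collecting the sign flips along the way, the symbol is +1.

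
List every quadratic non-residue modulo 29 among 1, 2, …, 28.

Square k = 1,…,14 (k and 29−k give the same square):
1²=1, 2²=4, 3²=9, 4²=16, 5²=25, 6²≡7, 7²≡20, 8²≡6, 9²≡23, 10²≡13, 11²≡5, 12²≡28, 13²≡24, 14²≡22 (mod 29).
The residues are {1, 4, 5, 6, 7, 9, 13, 16, 20, 22, 23, 24, 25, 28}; the non-residues are the remaining 14 nonzero classes.

2,3,8,10,11,12,14,15,17,18,19,21,26,27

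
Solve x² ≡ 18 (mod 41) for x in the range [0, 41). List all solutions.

41 ≡ 1 (mod 4), so we find a root by search.
Trying successive values, 10² = 100 ≡ 18 (mod 41). The other root is 41 − 10 = 31.

10, 31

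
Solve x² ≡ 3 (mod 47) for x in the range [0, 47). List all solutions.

Since 47 ≡ 3 (mod 4), a square root of 3 is 3^((47+1)/4) = 3^12 mod 47.
Repeated squaring: 3^2≡9, 3^4≡34, 3^8≡28 (mod 47).
3^12 = 3^(8+4) ≡ 12 (mod 47).
Check: 12² = 144 ≡ 3 (mod 47). The two roots are 12 and 35.

12, 35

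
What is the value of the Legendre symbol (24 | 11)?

-1

Euler's criterion: (24/11) ≡ 2^5 (mod 11).
2^2 ≡ 4 (mod 11)
2^4 ≡ 5 (mod 11)
2^5 = 2^(4+1) ≡ 10 (mod 11).
Result is 10 ≡ −1, so (24/11) = −1.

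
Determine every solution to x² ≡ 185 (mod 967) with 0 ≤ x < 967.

89, 878

Since 967 ≡ 3 (mod 4), a square root of 185 is 185^((967+1)/4) = 185^242 mod 967.
Repeated squaring: 185^2≡380, 185^4≡317, 185^8≡888, 185^16≡439, 185^32≡288, 185^64≡749, 185^128≡141 (mod 967).
185^242 = 185^(128+64+32+16+2) ≡ 878 (mod 967).
Check: 878² = 770884 ≡ 185 (mod 967). The two roots are 89 and 878.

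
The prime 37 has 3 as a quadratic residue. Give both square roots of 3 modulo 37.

15, 22

37 ≡ 1 (mod 4), so we find a root by search.
Trying successive values, 15² = 225 ≡ 3 (mod 37). The other root is 37 − 15 = 22.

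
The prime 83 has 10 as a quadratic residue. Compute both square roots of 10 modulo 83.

33, 50

Since 83 ≡ 3 (mod 4), a square root of 10 is 10^((83+1)/4) = 10^21 mod 83.
Repeated squaring: 10^2≡17, 10^4≡40, 10^8≡23, 10^16≡31 (mod 83).
10^21 = 10^(16+4+1) ≡ 33 (mod 83).
Check: 33² = 1089 ≡ 10 (mod 83). The two roots are 33 and 50.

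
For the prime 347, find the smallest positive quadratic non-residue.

2

(2/347) = −1, so 2 is the smallest positive non-residue mod 347.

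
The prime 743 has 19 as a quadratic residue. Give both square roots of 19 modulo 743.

Since 743 ≡ 3 (mod 4), a square root of 19 is 19^((743+1)/4) = 19^186 mod 743.
Repeated squaring: 19^2≡361, 19^4≡296, 19^8≡685, 19^16≡392, 19^32≡606, 19^64≡194, 19^128≡486 (mod 743).
19^186 = 19^(128+32+16+8+2) ≡ 159 (mod 743).
Check: 159² = 25281 ≡ 19 (mod 743). The two roots are 159 and 584.

159, 584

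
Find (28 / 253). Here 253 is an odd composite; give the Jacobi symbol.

Pull out 2^2: since 253 ≡ 5 (mod 8), (2/253) = -1, so (2/253)^2 = +1.
Reciprocity: 7 ≡ 3 and 253 ≡ 1 (mod 4), so (7/253) = +(253/7).
Reduce top mod 7: now compute (1/7).
Reached (1/7) = 1. Collecting the sign flips along the way, the symbol is +1.

1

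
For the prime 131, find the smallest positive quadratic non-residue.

(2/131) = −1, so 2 is the smallest positive non-residue mod 131.

2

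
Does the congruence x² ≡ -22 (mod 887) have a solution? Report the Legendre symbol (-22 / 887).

-1

First reduce: -22 ≡ 865 (mod 887).
Reciprocity: 865 ≡ 1 and 887 ≡ 3 (mod 4), so (865/887) = +(887/865).
Reduce top mod 865: now compute (22/865).
Pull out 2: since 865 ≡ 1 (mod 8), (2/865) = +1.
Reciprocity: 11 ≡ 3 and 865 ≡ 1 (mod 4), so (11/865) = +(865/11).
Reduce top mod 11: now compute (7/11).
Reciprocity: 7 ≡ 3 and 11 ≡ 3 (mod 4), so (7/11) = −(11/7).
Reduce top mod 7: now compute (4/7).
Pull out 2^2: since 7 ≡ 7 (mod 8), (2/7) = +1, so (2/7)^2 = +1.
Reached (1/7) = 1. Collecting the sign flips along the way, the symbol is -1.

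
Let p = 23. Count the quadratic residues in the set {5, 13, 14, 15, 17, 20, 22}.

1

(5/23) = -1 → non-residue.
(13/23) = +1 → QR.
(14/23) = -1 → non-residue.
(15/23) = -1 → non-residue.
(17/23) = -1 → non-residue.
(20/23) = -1 → non-residue.
(22/23) = -1 → non-residue.
Total quadratic residues among the 7: 1.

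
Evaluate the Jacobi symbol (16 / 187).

Pull out 2^4: since 187 ≡ 3 (mod 8), (2/187) = -1, so (2/187)^4 = +1.
Reached (1/187) = 1. Collecting the sign flips along the way, the symbol is +1.

1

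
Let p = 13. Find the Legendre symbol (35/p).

1

First reduce: 35 ≡ 9 (mod 13).
Reciprocity: 9 ≡ 1 and 13 ≡ 1 (mod 4), so (9/13) = +(13/9).
Reduce top mod 9: now compute (4/9).
Pull out 2^2: since 9 ≡ 1 (mod 8), (2/9) = +1, so (2/9)^2 = +1.
Reached (1/9) = 1. Collecting the sign flips along the way, the symbol is +1.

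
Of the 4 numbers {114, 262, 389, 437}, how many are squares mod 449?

(114/449) = +1 → QR.
(262/449) = -1 → non-residue.
(389/449) = -1 → non-residue.
(437/449) = -1 → non-residue.
Total quadratic residues among the 4: 1.

1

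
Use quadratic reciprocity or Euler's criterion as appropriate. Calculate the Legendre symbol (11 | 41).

Reciprocity: 11 ≡ 3 and 41 ≡ 1 (mod 4), so (11/41) = +(41/11).
Reduce top mod 11: now compute (8/11).
Pull out 2^3: since 11 ≡ 3 (mod 8), (2/11) = -1, so (2/11)^3 = -1.
Reached (1/11) = 1. Collecting the sign flips along the way, the symbol is -1.

-1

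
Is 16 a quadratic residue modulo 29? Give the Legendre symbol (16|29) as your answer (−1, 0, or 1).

Euler's criterion: (16/29) ≡ 16^14 (mod 29).
16^2 ≡ 24 (mod 29)
16^4 ≡ 25 (mod 29)
16^8 ≡ 16 (mod 29)
16^14 = 16^(8+4+2) ≡ 1 (mod 29).
Result is 1, so (16/29) = 1.

1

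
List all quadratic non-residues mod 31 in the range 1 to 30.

Square k = 1,…,15 (k and 31−k give the same square):
1²=1, 2²=4, 3²=9, 4²=16, 5²=25, 6²≡5, 7²≡18, 8²≡2, 9²≡19, 10²≡7, 11²≡28, 12²≡20, 13²≡14, 14²≡10, 15²≡8 (mod 31).
The residues are {1, 2, 4, 5, 7, 8, 9, 10, 14, 16, 18, 19, 20, 25, 28}; the non-residues are the remaining 15 nonzero classes.

3, 6, 11, 12, 13, 15, 17, 21, 22, 23, 24, 26, 27, 29, 30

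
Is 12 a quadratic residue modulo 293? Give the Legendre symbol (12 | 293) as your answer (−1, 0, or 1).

-1

Pull out 2^2: since 293 ≡ 5 (mod 8), (2/293) = -1, so (2/293)^2 = +1.
Reciprocity: 3 ≡ 3 and 293 ≡ 1 (mod 4), so (3/293) = +(293/3).
Reduce top mod 3: now compute (2/3).
Pull out 2: since 3 ≡ 3 (mod 8), (2/3) = -1.
Reached (1/3) = 1. Collecting the sign flips along the way, the symbol is -1.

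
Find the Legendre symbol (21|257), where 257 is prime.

1

Reciprocity: 21 ≡ 1 and 257 ≡ 1 (mod 4), so (21/257) = +(257/21).
Reduce top mod 21: now compute (5/21).
Reciprocity: 5 ≡ 1 and 21 ≡ 1 (mod 4), so (5/21) = +(21/5).
Reduce top mod 5: now compute (1/5).
Reached (1/5) = 1. Collecting the sign flips along the way, the symbol is +1.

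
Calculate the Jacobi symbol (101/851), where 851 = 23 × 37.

Reciprocity: 101 ≡ 1 and 851 ≡ 3 (mod 4), so (101/851) = +(851/101).
Reduce top mod 101: now compute (43/101).
Reciprocity: 43 ≡ 3 and 101 ≡ 1 (mod 4), so (43/101) = +(101/43).
Reduce top mod 43: now compute (15/43).
Reciprocity: 15 ≡ 3 and 43 ≡ 3 (mod 4), so (15/43) = −(43/15).
Reduce top mod 15: now compute (13/15).
Reciprocity: 13 ≡ 1 and 15 ≡ 3 (mod 4), so (13/15) = +(15/13).
Reduce top mod 13: now compute (2/13).
Pull out 2: since 13 ≡ 5 (mod 8), (2/13) = -1.
Reached (1/13) = 1. Collecting the sign flips along the way, the symbol is +1.

1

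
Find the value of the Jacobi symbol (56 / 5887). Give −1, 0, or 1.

0

Pull out 2^3: since 5887 ≡ 7 (mod 8), (2/5887) = +1, so (2/5887)^3 = +1.
Reciprocity: 7 ≡ 3 and 5887 ≡ 3 (mod 4), so (7/5887) = −(5887/7).
Reduce top mod 7: now compute (0/7).
Top reduces to 0: gcd > 1, so the symbol is 0.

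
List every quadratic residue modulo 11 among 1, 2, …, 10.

Square k = 1,…,5 (k and 11−k give the same square):
1²=1, 2²=4, 3²=9, 4²≡5, 5²≡3 (mod 11).
So the quadratic residues mod 11 are {1, 3, 4, 5, 9}.

1,3,4,5,9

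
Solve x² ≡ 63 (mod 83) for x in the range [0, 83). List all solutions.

35, 48

Since 83 ≡ 3 (mod 4), a square root of 63 is 63^((83+1)/4) = 63^21 mod 83.
Repeated squaring: 63^2≡68, 63^4≡59, 63^8≡78, 63^16≡25 (mod 83).
63^21 = 63^(16+4+1) ≡ 48 (mod 83).
Check: 48² = 2304 ≡ 63 (mod 83). The two roots are 35 and 48.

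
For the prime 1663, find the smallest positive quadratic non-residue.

(2/1663) = +1, so 2 is a residue.
(3/1663) = −1, so 3 is the smallest positive non-residue mod 1663.

3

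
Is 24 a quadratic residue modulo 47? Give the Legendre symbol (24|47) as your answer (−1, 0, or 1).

Euler's criterion: (24/47) ≡ 24^23 (mod 47).
24^2 ≡ 12 (mod 47)
24^4 ≡ 3 (mod 47)
24^8 ≡ 9 (mod 47)
24^16 ≡ 34 (mod 47)
24^23 = 24^(16+4+2+1) ≡ 1 (mod 47).
Result is 1, so (24/47) = 1.

1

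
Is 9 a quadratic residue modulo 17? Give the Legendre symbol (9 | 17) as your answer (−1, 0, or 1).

Euler's criterion: (9/17) ≡ 9^8 (mod 17).
9^2 ≡ 13 (mod 17)
9^4 ≡ 16 (mod 17)
9^8 ≡ 1 (mod 17)
9^8 = 9^(8) ≡ 1 (mod 17).
Result is 1, so (9/17) = 1.

1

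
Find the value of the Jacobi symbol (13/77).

Reciprocity: 13 ≡ 1 and 77 ≡ 1 (mod 4), so (13/77) = +(77/13).
Reduce top mod 13: now compute (12/13).
Pull out 2^2: since 13 ≡ 5 (mod 8), (2/13) = -1, so (2/13)^2 = +1.
Reciprocity: 3 ≡ 3 and 13 ≡ 1 (mod 4), so (3/13) = +(13/3).
Reduce top mod 3: now compute (1/3).
Reached (1/3) = 1. Collecting the sign flips along the way, the symbol is +1.

1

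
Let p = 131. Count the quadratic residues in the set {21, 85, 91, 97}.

(21/131) = +1 → QR.
(85/131) = -1 → non-residue.
(91/131) = +1 → QR.
(97/131) = -1 → non-residue.
Total quadratic residues among the 4: 2.

2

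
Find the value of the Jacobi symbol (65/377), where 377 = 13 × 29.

Reciprocity: 65 ≡ 1 and 377 ≡ 1 (mod 4), so (65/377) = +(377/65).
Reduce top mod 65: now compute (52/65).
Pull out 2^2: since 65 ≡ 1 (mod 8), (2/65) = +1, so (2/65)^2 = +1.
Reciprocity: 13 ≡ 1 and 65 ≡ 1 (mod 4), so (13/65) = +(65/13).
Reduce top mod 13: now compute (0/13).
Top reduces to 0: gcd > 1, so the symbol is 0.

0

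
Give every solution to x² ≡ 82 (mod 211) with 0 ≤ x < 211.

90, 121

Since 211 ≡ 3 (mod 4), a square root of 82 is 82^((211+1)/4) = 82^53 mod 211.
Repeated squaring: 82^2≡183, 82^4≡151, 82^8≡13, 82^16≡169, 82^32≡76 (mod 211).
82^53 = 82^(32+16+4+1) ≡ 121 (mod 211).
Check: 121² = 14641 ≡ 82 (mod 211). The two roots are 90 and 121.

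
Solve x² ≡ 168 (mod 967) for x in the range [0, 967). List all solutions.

292, 675

Since 967 ≡ 3 (mod 4), a square root of 168 is 168^((967+1)/4) = 168^242 mod 967.
Repeated squaring: 168^2≡181, 168^4≡850, 168^8≡151, 168^16≡560, 168^32≡292, 168^64≡168, 168^128≡181 (mod 967).
168^242 = 168^(128+64+32+16+2) ≡ 292 (mod 967).
Check: 292² = 85264 ≡ 168 (mod 967). The two roots are 292 and 675.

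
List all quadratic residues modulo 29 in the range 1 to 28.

Square k = 1,…,14 (k and 29−k give the same square):
1²=1, 2²=4, 3²=9, 4²=16, 5²=25, 6²≡7, 7²≡20, 8²≡6, 9²≡23, 10²≡13, 11²≡5, 12²≡28, 13²≡24, 14²≡22 (mod 29).
So the quadratic residues mod 29 are {1, 4, 5, 6, 7, 9, 13, 16, 20, 22, 23, 24, 25, 28}.

1, 4, 5, 6, 7, 9, 13, 16, 20, 22, 23, 24, 25, 28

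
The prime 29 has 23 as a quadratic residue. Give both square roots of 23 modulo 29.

29 ≡ 1 (mod 4), so we find a root by search.
Trying successive values, 9² = 81 ≡ 23 (mod 29). The other root is 29 − 9 = 20.

9, 20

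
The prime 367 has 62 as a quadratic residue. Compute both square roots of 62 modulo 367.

Since 367 ≡ 3 (mod 4), a square root of 62 is 62^((367+1)/4) = 62^92 mod 367.
Repeated squaring: 62^2≡174, 62^4≡182, 62^8≡94, 62^16≡28, 62^32≡50, 62^64≡298 (mod 367).
62^92 = 62^(64+16+8+4) ≡ 98 (mod 367).
Check: 98² = 9604 ≡ 62 (mod 367). The two roots are 98 and 269.

98, 269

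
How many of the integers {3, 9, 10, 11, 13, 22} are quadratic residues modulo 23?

(3/23) = +1 → QR.
(9/23) = +1 → QR.
(10/23) = -1 → non-residue.
(11/23) = -1 → non-residue.
(13/23) = +1 → QR.
(22/23) = -1 → non-residue.
Total quadratic residues among the 6: 3.

3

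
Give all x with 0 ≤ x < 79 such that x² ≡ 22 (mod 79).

Since 79 ≡ 3 (mod 4), a square root of 22 is 22^((79+1)/4) = 22^20 mod 79.
Repeated squaring: 22^2≡10, 22^4≡21, 22^8≡46, 22^16≡62 (mod 79).
22^20 = 22^(16+4) ≡ 38 (mod 79).
Check: 38² = 1444 ≡ 22 (mod 79). The two roots are 38 and 41.

38, 41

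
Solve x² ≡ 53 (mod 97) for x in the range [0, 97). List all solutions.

97 ≡ 1 (mod 4), so we find a root by search.
Trying successive values, 21² = 441 ≡ 53 (mod 97). The other root is 97 − 21 = 76.

21, 76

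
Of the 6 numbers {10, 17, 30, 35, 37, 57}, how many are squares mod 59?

(10/59) = -1 → non-residue.
(17/59) = +1 → QR.
(30/59) = -1 → non-residue.
(35/59) = +1 → QR.
(37/59) = -1 → non-residue.
(57/59) = +1 → QR.
Total quadratic residues among the 6: 3.

3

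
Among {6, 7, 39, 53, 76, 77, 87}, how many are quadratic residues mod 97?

2

(6/97) = +1 → QR.
(7/97) = -1 → non-residue.
(39/97) = -1 → non-residue.
(53/97) = +1 → QR.
(76/97) = -1 → non-residue.
(77/97) = -1 → non-residue.
(87/97) = -1 → non-residue.
Total quadratic residues among the 7: 2.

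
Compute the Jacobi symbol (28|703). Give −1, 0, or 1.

Pull out 2^2: since 703 ≡ 7 (mod 8), (2/703) = +1, so (2/703)^2 = +1.
Reciprocity: 7 ≡ 3 and 703 ≡ 3 (mod 4), so (7/703) = −(703/7).
Reduce top mod 7: now compute (3/7).
Reciprocity: 3 ≡ 3 and 7 ≡ 3 (mod 4), so (3/7) = −(7/3).
Reduce top mod 3: now compute (1/3).
Reached (1/3) = 1. Collecting the sign flips along the way, the symbol is +1.

1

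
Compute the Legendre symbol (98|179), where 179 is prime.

-1

Pull out 2: since 179 ≡ 3 (mod 8), (2/179) = -1.
Reciprocity: 49 ≡ 1 and 179 ≡ 3 (mod 4), so (49/179) = +(179/49).
Reduce top mod 49: now compute (32/49).
Pull out 2^5: since 49 ≡ 1 (mod 8), (2/49) = +1, so (2/49)^5 = +1.
Reached (1/49) = 1. Collecting the sign flips along the way, the symbol is -1.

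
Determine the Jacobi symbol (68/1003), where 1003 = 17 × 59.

0

Pull out 2^2: since 1003 ≡ 3 (mod 8), (2/1003) = -1, so (2/1003)^2 = +1.
Reciprocity: 17 ≡ 1 and 1003 ≡ 3 (mod 4), so (17/1003) = +(1003/17).
Reduce top mod 17: now compute (0/17).
Top reduces to 0: gcd > 1, so the symbol is 0.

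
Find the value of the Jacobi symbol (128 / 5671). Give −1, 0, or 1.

1

Pull out 2^7: since 5671 ≡ 7 (mod 8), (2/5671) = +1, so (2/5671)^7 = +1.
Reached (1/5671) = 1. Collecting the sign flips along the way, the symbol is +1.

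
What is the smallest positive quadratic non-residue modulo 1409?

3

(2/1409) = +1, so 2 is a residue.
(3/1409) = −1, so 3 is the smallest positive non-residue mod 1409.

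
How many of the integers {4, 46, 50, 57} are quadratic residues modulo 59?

3

(4/59) = +1 → QR.
(46/59) = +1 → QR.
(50/59) = -1 → non-residue.
(57/59) = +1 → QR.
Total quadratic residues among the 4: 3.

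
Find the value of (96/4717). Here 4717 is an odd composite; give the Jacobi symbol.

-1

Pull out 2^5: since 4717 ≡ 5 (mod 8), (2/4717) = -1, so (2/4717)^5 = -1.
Reciprocity: 3 ≡ 3 and 4717 ≡ 1 (mod 4), so (3/4717) = +(4717/3).
Reduce top mod 3: now compute (1/3).
Reached (1/3) = 1. Collecting the sign flips along the way, the symbol is -1.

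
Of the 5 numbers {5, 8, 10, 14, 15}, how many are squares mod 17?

(5/17) = -1 → non-residue.
(8/17) = +1 → QR.
(10/17) = -1 → non-residue.
(14/17) = -1 → non-residue.
(15/17) = +1 → QR.
Total quadratic residues among the 5: 2.

2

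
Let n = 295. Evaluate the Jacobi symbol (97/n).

1

Reciprocity: 97 ≡ 1 and 295 ≡ 3 (mod 4), so (97/295) = +(295/97).
Reduce top mod 97: now compute (4/97).
Pull out 2^2: since 97 ≡ 1 (mod 8), (2/97) = +1, so (2/97)^2 = +1.
Reached (1/97) = 1. Collecting the sign flips along the way, the symbol is +1.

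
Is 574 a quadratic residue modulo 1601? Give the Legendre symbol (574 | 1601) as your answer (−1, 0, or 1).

Pull out 2: since 1601 ≡ 1 (mod 8), (2/1601) = +1.
Reciprocity: 287 ≡ 3 and 1601 ≡ 1 (mod 4), so (287/1601) = +(1601/287).
Reduce top mod 287: now compute (166/287).
Pull out 2: since 287 ≡ 7 (mod 8), (2/287) = +1.
Reciprocity: 83 ≡ 3 and 287 ≡ 3 (mod 4), so (83/287) = −(287/83).
Reduce top mod 83: now compute (38/83).
Pull out 2: since 83 ≡ 3 (mod 8), (2/83) = -1.
Reciprocity: 19 ≡ 3 and 83 ≡ 3 (mod 4), so (19/83) = −(83/19).
Reduce top mod 19: now compute (7/19).
Reciprocity: 7 ≡ 3 and 19 ≡ 3 (mod 4), so (7/19) = −(19/7).
Reduce top mod 7: now compute (5/7).
Reciprocity: 5 ≡ 1 and 7 ≡ 3 (mod 4), so (5/7) = +(7/5).
Reduce top mod 5: now compute (2/5).
Pull out 2: since 5 ≡ 5 (mod 8), (2/5) = -1.
Reached (1/5) = 1. Collecting the sign flips along the way, the symbol is -1.

-1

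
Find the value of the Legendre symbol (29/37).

-1

Euler's criterion: (29/37) ≡ 29^18 (mod 37).
29^2 ≡ 27 (mod 37)
29^4 ≡ 26 (mod 37)
29^8 ≡ 10 (mod 37)
29^16 ≡ 26 (mod 37)
29^18 = 29^(16+2) ≡ 36 (mod 37).
Result is 36 ≡ −1, so (29/37) = −1.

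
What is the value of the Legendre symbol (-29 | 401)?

1

First reduce: -29 ≡ 372 (mod 401).
Pull out 2^2: since 401 ≡ 1 (mod 8), (2/401) = +1, so (2/401)^2 = +1.
Reciprocity: 93 ≡ 1 and 401 ≡ 1 (mod 4), so (93/401) = +(401/93).
Reduce top mod 93: now compute (29/93).
Reciprocity: 29 ≡ 1 and 93 ≡ 1 (mod 4), so (29/93) = +(93/29).
Reduce top mod 29: now compute (6/29).
Pull out 2: since 29 ≡ 5 (mod 8), (2/29) = -1.
Reciprocity: 3 ≡ 3 and 29 ≡ 1 (mod 4), so (3/29) = +(29/3).
Reduce top mod 3: now compute (2/3).
Pull out 2: since 3 ≡ 3 (mod 8), (2/3) = -1.
Reached (1/3) = 1. Collecting the sign flips along the way, the symbol is +1.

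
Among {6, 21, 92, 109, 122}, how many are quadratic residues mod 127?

(6/127) = -1 → non-residue.
(21/127) = +1 → QR.
(92/127) = -1 → non-residue.
(109/127) = -1 → non-residue.
(122/127) = +1 → QR.
Total quadratic residues among the 5: 2.

2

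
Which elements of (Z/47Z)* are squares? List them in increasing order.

1, 2, 3, 4, 6, 7, 8, 9, 12, 14, 16, 17, 18, 21, 24, 25, 27, 28, 32, 34, 36, 37, 42

Square k = 1,…,23 (k and 47−k give the same square):
1²=1, 2²=4, 3²=9, 4²=16, 5²=25, 6²=36, 7²≡2, 8²≡17, 9²≡34, 10²≡6, 11²≡27, 12²≡3, 13²≡28, 14²≡8, 15²≡37, 16²≡21, 17²≡7, 18²≡42, 19²≡32, 20²≡24, 21²≡18, 22²≡14, 23²≡12 (mod 47).
So the quadratic residues mod 47 are {1, 2, 3, 4, 6, 7, 8, 9, 12, 14, 16, 17, 18, 21, 24, 25, 27, 28, 32, 34, 36, 37, 42}.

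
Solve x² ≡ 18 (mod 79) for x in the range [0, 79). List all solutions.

27, 52

Since 79 ≡ 3 (mod 4), a square root of 18 is 18^((79+1)/4) = 18^20 mod 79.
Repeated squaring: 18^2≡8, 18^4≡64, 18^8≡67, 18^16≡65 (mod 79).
18^20 = 18^(16+4) ≡ 52 (mod 79).
Check: 52² = 2704 ≡ 18 (mod 79). The two roots are 27 and 52.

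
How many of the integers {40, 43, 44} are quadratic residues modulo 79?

(40/79) = +1 → QR.
(43/79) = -1 → non-residue.
(44/79) = +1 → QR.
Total quadratic residues among the 3: 2.

2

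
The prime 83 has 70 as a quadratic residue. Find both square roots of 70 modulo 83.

Since 83 ≡ 3 (mod 4), a square root of 70 is 70^((83+1)/4) = 70^21 mod 83.
Repeated squaring: 70^2≡3, 70^4≡9, 70^8≡81, 70^16≡4 (mod 83).
70^21 = 70^(16+4+1) ≡ 30 (mod 83).
Check: 30² = 900 ≡ 70 (mod 83). The two roots are 30 and 53.

30, 53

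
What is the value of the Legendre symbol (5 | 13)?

-1

Euler's criterion: (5/13) ≡ 5^6 (mod 13).
5^2 ≡ 12 (mod 13)
5^4 ≡ 1 (mod 13)
5^6 = 5^(4+2) ≡ 12 (mod 13).
Result is 12 ≡ −1, so (5/13) = −1.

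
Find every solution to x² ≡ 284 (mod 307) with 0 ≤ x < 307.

Since 307 ≡ 3 (mod 4), a square root of 284 is 284^((307+1)/4) = 284^77 mod 307.
Repeated squaring: 284^2≡222, 284^4≡164, 284^8≡187, 284^16≡278, 284^32≡227, 284^64≡260 (mod 307).
284^77 = 284^(64+8+4+1) ≡ 99 (mod 307).
Check: 99² = 9801 ≡ 284 (mod 307). The two roots are 99 and 208.

99, 208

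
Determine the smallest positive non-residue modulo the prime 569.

3

(2/569) = +1, so 2 is a residue.
(3/569) = −1, so 3 is the smallest positive non-residue mod 569.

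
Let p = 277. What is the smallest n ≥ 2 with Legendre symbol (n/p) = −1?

(2/277) = −1, so 2 is the smallest positive non-residue mod 277.

2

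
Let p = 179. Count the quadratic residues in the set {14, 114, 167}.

(14/179) = +1 → QR.
(114/179) = -1 → non-residue.
(167/179) = -1 → non-residue.
Total quadratic residues among the 3: 1.

1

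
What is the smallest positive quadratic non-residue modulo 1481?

3

(2/1481) = +1, so 2 is a residue.
(3/1481) = −1, so 3 is the smallest positive non-residue mod 1481.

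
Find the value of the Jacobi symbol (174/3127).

Pull out 2: since 3127 ≡ 7 (mod 8), (2/3127) = +1.
Reciprocity: 87 ≡ 3 and 3127 ≡ 3 (mod 4), so (87/3127) = −(3127/87).
Reduce top mod 87: now compute (82/87).
Pull out 2: since 87 ≡ 7 (mod 8), (2/87) = +1.
Reciprocity: 41 ≡ 1 and 87 ≡ 3 (mod 4), so (41/87) = +(87/41).
Reduce top mod 41: now compute (5/41).
Reciprocity: 5 ≡ 1 and 41 ≡ 1 (mod 4), so (5/41) = +(41/5).
Reduce top mod 5: now compute (1/5).
Reached (1/5) = 1. Collecting the sign flips along the way, the symbol is -1.

-1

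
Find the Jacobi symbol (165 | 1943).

-1

Reciprocity: 165 ≡ 1 and 1943 ≡ 3 (mod 4), so (165/1943) = +(1943/165).
Reduce top mod 165: now compute (128/165).
Pull out 2^7: since 165 ≡ 5 (mod 8), (2/165) = -1, so (2/165)^7 = -1.
Reached (1/165) = 1. Collecting the sign flips along the way, the symbol is -1.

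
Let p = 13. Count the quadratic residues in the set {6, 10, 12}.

2

(6/13) = -1 → non-residue.
(10/13) = +1 → QR.
(12/13) = +1 → QR.
Total quadratic residues among the 3: 2.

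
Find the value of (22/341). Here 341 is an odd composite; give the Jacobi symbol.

0

Pull out 2: since 341 ≡ 5 (mod 8), (2/341) = -1.
Reciprocity: 11 ≡ 3 and 341 ≡ 1 (mod 4), so (11/341) = +(341/11).
Reduce top mod 11: now compute (0/11).
Top reduces to 0: gcd > 1, so the symbol is 0.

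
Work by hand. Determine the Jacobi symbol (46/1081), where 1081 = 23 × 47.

Pull out 2: since 1081 ≡ 1 (mod 8), (2/1081) = +1.
Reciprocity: 23 ≡ 3 and 1081 ≡ 1 (mod 4), so (23/1081) = +(1081/23).
Reduce top mod 23: now compute (0/23).
Top reduces to 0: gcd > 1, so the symbol is 0.

0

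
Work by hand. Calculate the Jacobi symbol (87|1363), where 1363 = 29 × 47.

0

Reciprocity: 87 ≡ 3 and 1363 ≡ 3 (mod 4), so (87/1363) = −(1363/87).
Reduce top mod 87: now compute (58/87).
Pull out 2: since 87 ≡ 7 (mod 8), (2/87) = +1.
Reciprocity: 29 ≡ 1 and 87 ≡ 3 (mod 4), so (29/87) = +(87/29).
Reduce top mod 29: now compute (0/29).
Top reduces to 0: gcd > 1, so the symbol is 0.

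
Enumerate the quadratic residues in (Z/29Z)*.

1, 4, 5, 6, 7, 9, 13, 16, 20, 22, 23, 24, 25, 28

Square k = 1,…,14 (k and 29−k give the same square):
1²=1, 2²=4, 3²=9, 4²=16, 5²=25, 6²≡7, 7²≡20, 8²≡6, 9²≡23, 10²≡13, 11²≡5, 12²≡28, 13²≡24, 14²≡22 (mod 29).
So the quadratic residues mod 29 are {1, 4, 5, 6, 7, 9, 13, 16, 20, 22, 23, 24, 25, 28}.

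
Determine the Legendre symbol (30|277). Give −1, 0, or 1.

1

Pull out 2: since 277 ≡ 5 (mod 8), (2/277) = -1.
Reciprocity: 15 ≡ 3 and 277 ≡ 1 (mod 4), so (15/277) = +(277/15).
Reduce top mod 15: now compute (7/15).
Reciprocity: 7 ≡ 3 and 15 ≡ 3 (mod 4), so (7/15) = −(15/7).
Reduce top mod 7: now compute (1/7).
Reached (1/7) = 1. Collecting the sign flips along the way, the symbol is +1.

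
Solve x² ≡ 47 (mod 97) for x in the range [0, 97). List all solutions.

97 ≡ 1 (mod 4), so we find a root by search.
Trying successive values, 12² = 144 ≡ 47 (mod 97). The other root is 97 − 12 = 85.

12, 85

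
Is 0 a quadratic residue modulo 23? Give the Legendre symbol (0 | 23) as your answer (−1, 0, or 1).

0

Top reduces to 0: gcd > 1, so the symbol is 0.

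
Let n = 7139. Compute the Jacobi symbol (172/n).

Pull out 2^2: since 7139 ≡ 3 (mod 8), (2/7139) = -1, so (2/7139)^2 = +1.
Reciprocity: 43 ≡ 3 and 7139 ≡ 3 (mod 4), so (43/7139) = −(7139/43).
Reduce top mod 43: now compute (1/43).
Reached (1/43) = 1. Collecting the sign flips along the way, the symbol is -1.

-1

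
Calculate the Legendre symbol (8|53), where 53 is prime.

-1

Euler's criterion: (8/53) ≡ 8^26 (mod 53).
8^2 ≡ 11 (mod 53)
8^4 ≡ 15 (mod 53)
8^8 ≡ 13 (mod 53)
8^16 ≡ 10 (mod 53)
8^26 = 8^(16+8+2) ≡ 52 (mod 53).
Result is 52 ≡ −1, so (8/53) = −1.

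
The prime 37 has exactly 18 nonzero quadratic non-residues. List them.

Square k = 1,…,18 (k and 37−k give the same square):
1²=1, 2²=4, 3²=9, 4²=16, 5²=25, 6²=36, 7²≡12, 8²≡27, 9²≡7, 10²≡26, 11²≡10, 12²≡33, 13²≡21, 14²≡11, 15²≡3, 16²≡34, 17²≡30, 18²≡28 (mod 37).
The residues are {1, 3, 4, 7, 9, 10, 11, 12, 16, 21, 25, 26, 27, 28, 30, 33, 34, 36}; the non-residues are the remaining 18 nonzero classes.

2 5 6 8 13 14 15 17 18 19 20 22 23 24 29 31 32 35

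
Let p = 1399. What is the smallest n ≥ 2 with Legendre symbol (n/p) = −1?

(2/1399) = +1, so 2 is a residue.
(3/1399) = −1, so 3 is the smallest positive non-residue mod 1399.

3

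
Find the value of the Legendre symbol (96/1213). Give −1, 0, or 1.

Pull out 2^5: since 1213 ≡ 5 (mod 8), (2/1213) = -1, so (2/1213)^5 = -1.
Reciprocity: 3 ≡ 3 and 1213 ≡ 1 (mod 4), so (3/1213) = +(1213/3).
Reduce top mod 3: now compute (1/3).
Reached (1/3) = 1. Collecting the sign flips along the way, the symbol is -1.

-1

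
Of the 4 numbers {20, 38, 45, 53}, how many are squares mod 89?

3

(20/89) = +1 → QR.
(38/89) = -1 → non-residue.
(45/89) = +1 → QR.
(53/89) = +1 → QR.
Total quadratic residues among the 4: 3.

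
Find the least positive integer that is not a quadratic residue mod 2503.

3

(2/2503) = +1, so 2 is a residue.
(3/2503) = −1, so 3 is the smallest positive non-residue mod 2503.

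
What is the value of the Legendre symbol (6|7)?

Pull out 2: since 7 ≡ 7 (mod 8), (2/7) = +1.
Reciprocity: 3 ≡ 3 and 7 ≡ 3 (mod 4), so (3/7) = −(7/3).
Reduce top mod 3: now compute (1/3).
Reached (1/3) = 1. Collecting the sign flips along the way, the symbol is -1.

-1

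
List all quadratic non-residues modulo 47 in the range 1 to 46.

5 10 11 13 15 19 20 22 23 26 29 30 31 33 35 38 39 40 41 43 44 45 46

Square k = 1,…,23 (k and 47−k give the same square):
1²=1, 2²=4, 3²=9, 4²=16, 5²=25, 6²=36, 7²≡2, 8²≡17, 9²≡34, 10²≡6, 11²≡27, 12²≡3, 13²≡28, 14²≡8, 15²≡37, 16²≡21, 17²≡7, 18²≡42, 19²≡32, 20²≡24, 21²≡18, 22²≡14, 23²≡12 (mod 47).
The residues are {1, 2, 3, 4, 6, 7, 8, 9, 12, 14, 16, 17, 18, 21, 24, 25, 27, 28, 32, 34, 36, 37, 42}; the non-residues are the remaining 23 nonzero classes.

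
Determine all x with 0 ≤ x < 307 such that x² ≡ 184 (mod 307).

Since 307 ≡ 3 (mod 4), a square root of 184 is 184^((307+1)/4) = 184^77 mod 307.
Repeated squaring: 184^2≡86, 184^4≡28, 184^8≡170, 184^16≡42, 184^32≡229, 184^64≡251 (mod 307).
184^77 = 184^(64+8+4+1) ≡ 201 (mod 307).
Check: 201² = 40401 ≡ 184 (mod 307). The two roots are 106 and 201.

106, 201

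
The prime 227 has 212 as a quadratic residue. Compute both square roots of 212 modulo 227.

62, 165

Since 227 ≡ 3 (mod 4), a square root of 212 is 212^((227+1)/4) = 212^57 mod 227.
Repeated squaring: 212^2≡225, 212^4≡4, 212^8≡16, 212^16≡29, 212^32≡160 (mod 227).
212^57 = 212^(32+16+8+1) ≡ 62 (mod 227).
Check: 62² = 3844 ≡ 212 (mod 227). The two roots are 62 and 165.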